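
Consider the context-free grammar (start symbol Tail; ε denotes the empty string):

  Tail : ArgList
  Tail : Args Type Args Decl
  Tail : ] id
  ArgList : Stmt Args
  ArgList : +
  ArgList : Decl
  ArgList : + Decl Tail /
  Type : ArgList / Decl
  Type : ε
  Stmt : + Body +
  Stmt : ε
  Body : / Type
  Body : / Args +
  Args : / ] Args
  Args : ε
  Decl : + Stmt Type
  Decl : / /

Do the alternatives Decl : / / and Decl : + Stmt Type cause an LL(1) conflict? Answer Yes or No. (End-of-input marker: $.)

No

FIRST(/ /) = { / } and FIRST(+ Stmt Type) = { + }.
The FIRST sets are disjoint and neither alternative is nullable — no conflict.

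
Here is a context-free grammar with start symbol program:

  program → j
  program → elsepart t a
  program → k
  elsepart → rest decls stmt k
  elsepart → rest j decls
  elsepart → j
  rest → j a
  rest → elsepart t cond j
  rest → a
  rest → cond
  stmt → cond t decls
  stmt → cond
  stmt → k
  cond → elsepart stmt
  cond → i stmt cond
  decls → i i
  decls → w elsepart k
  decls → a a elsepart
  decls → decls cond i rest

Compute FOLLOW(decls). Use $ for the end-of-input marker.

In elsepart → rest decls stmt k: add FIRST(stmt k) = { a, i, j, k }.
In elsepart → rest j decls: decls is at the end, add FOLLOW(elsepart) = { a, i, j, k, t, w }.
In stmt → cond t decls: decls is at the end, add FOLLOW(stmt) = { a, i, j, k, t, w }.
In decls → decls cond i rest: add FIRST(cond i rest) = { a, i, j }.
Union: FOLLOW(decls) = { a, i, j, k, t, w }.

{ a, i, j, k, t, w }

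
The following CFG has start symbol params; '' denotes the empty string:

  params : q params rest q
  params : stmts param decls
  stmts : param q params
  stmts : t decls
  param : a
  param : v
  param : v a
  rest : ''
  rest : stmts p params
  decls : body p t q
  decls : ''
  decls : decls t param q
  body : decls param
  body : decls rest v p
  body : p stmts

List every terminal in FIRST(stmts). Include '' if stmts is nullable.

From stmts : param q params: add FIRST(param) = { a, v }.
stmts : t decls contributes {t}.
Union: FIRST(stmts) = { a, t, v }.

{ a, t, v }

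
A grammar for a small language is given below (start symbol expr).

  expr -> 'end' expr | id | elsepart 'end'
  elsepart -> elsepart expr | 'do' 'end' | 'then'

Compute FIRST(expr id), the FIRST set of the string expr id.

Add FIRST(expr) = { 'do', 'end', 'then', id }; expr is not nullable, stop.

{ 'do', 'end', 'then', id }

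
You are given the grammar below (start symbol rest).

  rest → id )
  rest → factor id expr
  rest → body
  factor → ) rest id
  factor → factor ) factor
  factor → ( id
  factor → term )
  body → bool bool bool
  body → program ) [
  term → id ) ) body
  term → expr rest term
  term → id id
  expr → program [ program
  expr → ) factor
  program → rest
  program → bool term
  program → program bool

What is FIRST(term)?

{ (, ), bool, id }

term → id ) ) body contributes {id}.
From term → expr rest term: add FIRST(expr) = { (, ), bool, id }.
term → id id contributes {id}.
Union: FIRST(term) = { (, ), bool, id }.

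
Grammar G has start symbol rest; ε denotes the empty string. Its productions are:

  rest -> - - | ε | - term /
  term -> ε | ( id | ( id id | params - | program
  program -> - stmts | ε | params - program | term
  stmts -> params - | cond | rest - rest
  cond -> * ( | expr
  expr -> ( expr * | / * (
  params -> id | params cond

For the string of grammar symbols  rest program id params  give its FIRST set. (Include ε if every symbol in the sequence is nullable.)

{ (, -, id }

Add FIRST(rest)\{ε} = { - }; rest is nullable, continue.
Add FIRST(program)\{ε} = { (, -, id }; program is nullable, continue.
id is a terminal; add {id} and stop.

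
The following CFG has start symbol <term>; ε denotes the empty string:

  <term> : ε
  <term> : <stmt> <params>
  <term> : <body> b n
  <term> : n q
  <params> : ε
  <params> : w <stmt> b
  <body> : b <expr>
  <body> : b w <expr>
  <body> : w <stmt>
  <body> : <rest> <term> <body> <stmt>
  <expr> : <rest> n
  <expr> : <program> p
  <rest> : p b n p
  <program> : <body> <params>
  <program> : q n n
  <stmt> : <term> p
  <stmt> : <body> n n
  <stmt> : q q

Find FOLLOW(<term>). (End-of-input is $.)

{ $, b, p, w }

<term> is the start symbol, so $ ∈ FOLLOW(<term>).
In <body> : <rest> <term> <body> <stmt>: add FIRST(<body> <stmt>) = { b, p, w }.
In <stmt> : <term> p: add FIRST(p) = { p }.
Union: FOLLOW(<term>) = { $, b, p, w }.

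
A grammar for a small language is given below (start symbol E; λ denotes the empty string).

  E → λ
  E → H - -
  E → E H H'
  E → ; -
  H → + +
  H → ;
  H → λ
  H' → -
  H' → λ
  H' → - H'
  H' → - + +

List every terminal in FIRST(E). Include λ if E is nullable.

{ +, -, ;, λ }

E → λ contributes λ.
From E → H - -: H nullable, take FIRST(H) ∪ {-} = { +, -, ; }.
From E → E H H': E, H, H' nullable, take FIRST(E) ∪ FIRST(H) ∪ FIRST(H') = { +, -, ; }; also λ since the whole RHS is nullable.
E → ; - contributes {;}.
Union: FIRST(E) = { +, -, ;, λ }.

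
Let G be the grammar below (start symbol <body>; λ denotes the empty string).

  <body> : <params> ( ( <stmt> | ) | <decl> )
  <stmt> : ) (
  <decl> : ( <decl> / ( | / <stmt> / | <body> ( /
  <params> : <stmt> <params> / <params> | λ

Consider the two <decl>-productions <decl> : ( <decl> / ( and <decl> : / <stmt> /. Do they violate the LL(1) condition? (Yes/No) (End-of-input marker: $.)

FIRST(( <decl> / () = { ( } and FIRST(/ <stmt> /) = { / }.
The FIRST sets are disjoint and neither alternative is nullable — no conflict.

No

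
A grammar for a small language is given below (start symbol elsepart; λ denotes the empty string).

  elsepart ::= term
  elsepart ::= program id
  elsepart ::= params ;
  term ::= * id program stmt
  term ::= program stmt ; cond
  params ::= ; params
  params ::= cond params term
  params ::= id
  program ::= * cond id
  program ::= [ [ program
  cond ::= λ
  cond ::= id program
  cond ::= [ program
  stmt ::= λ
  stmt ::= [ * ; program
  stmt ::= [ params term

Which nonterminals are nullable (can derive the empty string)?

{ cond, stmt }

Directly nullable (have an λ-production): cond, stmt.
No other nonterminal has a production whose RHS symbols are all nullable.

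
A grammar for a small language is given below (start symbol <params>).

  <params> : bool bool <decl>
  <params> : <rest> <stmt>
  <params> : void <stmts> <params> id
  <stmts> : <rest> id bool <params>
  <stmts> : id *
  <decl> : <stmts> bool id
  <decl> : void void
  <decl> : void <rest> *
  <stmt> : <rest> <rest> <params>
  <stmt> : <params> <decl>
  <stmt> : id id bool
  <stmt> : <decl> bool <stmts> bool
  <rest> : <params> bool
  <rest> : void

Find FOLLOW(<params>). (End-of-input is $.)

<params> is the start symbol, so $ ∈ FOLLOW(<params>).
In <params> : void <stmts> <params> id: add FIRST(id) = { id }.
In <stmts> : <rest> id bool <params>: <params> is at the end, add FOLLOW(<stmts>) = { bool, void }.
In <stmt> : <rest> <rest> <params>: <params> is at the end, add FOLLOW(<stmt>) = { $, bool, id, void }.
In <stmt> : <params> <decl>: add FIRST(<decl>) = { bool, id, void }.
In <rest> : <params> bool: add FIRST(bool) = { bool }.
Union: FOLLOW(<params>) = { $, bool, id, void }.

{ $, bool, id, void }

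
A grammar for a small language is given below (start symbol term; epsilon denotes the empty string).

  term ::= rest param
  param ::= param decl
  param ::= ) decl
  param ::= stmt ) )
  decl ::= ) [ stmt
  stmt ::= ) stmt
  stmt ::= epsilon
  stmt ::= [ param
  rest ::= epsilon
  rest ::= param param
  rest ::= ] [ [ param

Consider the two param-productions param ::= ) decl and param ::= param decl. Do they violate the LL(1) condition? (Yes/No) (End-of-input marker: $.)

FIRST() decl) = { ) } and FIRST(param decl) = { ), [ }.
Both contain ), so the two alternatives are not disjoint — LL(1) conflict.

Yes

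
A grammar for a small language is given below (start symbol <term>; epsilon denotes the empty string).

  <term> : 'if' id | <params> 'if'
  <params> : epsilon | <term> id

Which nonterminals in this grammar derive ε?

{ <params> }

Directly nullable (have an epsilon-production): <params>.
No other nonterminal has a production whose RHS symbols are all nullable.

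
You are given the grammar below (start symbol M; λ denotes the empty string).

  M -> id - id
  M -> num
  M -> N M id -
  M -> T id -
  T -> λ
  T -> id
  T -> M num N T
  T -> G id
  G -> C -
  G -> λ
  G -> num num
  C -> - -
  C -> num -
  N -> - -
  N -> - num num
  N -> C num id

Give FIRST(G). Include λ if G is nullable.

From G -> C -: add FIRST(C) = { -, num }.
G -> λ contributes λ.
G -> num num contributes {num}.
Union: FIRST(G) = { -, num, λ }.

{ -, num, λ }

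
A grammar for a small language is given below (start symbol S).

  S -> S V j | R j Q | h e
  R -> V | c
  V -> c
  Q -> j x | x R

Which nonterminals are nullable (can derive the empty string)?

No nonterminal has an empty production or an RHS whose symbols are all nullable.

{ } (none)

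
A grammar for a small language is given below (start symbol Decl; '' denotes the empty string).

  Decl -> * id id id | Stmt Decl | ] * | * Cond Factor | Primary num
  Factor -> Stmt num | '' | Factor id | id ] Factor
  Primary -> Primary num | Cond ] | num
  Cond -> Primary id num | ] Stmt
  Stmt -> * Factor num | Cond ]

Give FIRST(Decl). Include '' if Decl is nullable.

{ *, ], num }

Decl -> * id id id contributes {*}.
From Decl -> Stmt Decl: add FIRST(Stmt) = { *, ], num }.
Decl -> ] * contributes {]}.
Decl -> * Cond Factor contributes {*}.
From Decl -> Primary num: add FIRST(Primary) = { ], num }.
Union: FIRST(Decl) = { *, ], num }.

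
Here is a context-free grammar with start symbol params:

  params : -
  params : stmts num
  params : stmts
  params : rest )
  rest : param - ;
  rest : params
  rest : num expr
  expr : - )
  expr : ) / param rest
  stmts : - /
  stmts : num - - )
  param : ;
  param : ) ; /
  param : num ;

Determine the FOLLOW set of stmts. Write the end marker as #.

{ #, ), num }

In params : stmts num: add FIRST(num) = { num }.
In params : stmts: stmts is at the end, add FOLLOW(params) = { #, ) }.
Union: FOLLOW(stmts) = { #, ), num }.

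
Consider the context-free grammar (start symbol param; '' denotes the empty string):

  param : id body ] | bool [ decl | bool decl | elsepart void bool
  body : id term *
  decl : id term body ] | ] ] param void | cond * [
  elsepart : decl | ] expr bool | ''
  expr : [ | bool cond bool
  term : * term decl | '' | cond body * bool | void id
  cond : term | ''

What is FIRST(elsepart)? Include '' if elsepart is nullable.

From elsepart : decl: add FIRST(decl) = { *, ], id, void }.
elsepart : ] expr bool contributes {]}.
elsepart : '' contributes ''.
Union: FIRST(elsepart) = { *, ], id, void, '' }.

{ *, ], id, void, '' }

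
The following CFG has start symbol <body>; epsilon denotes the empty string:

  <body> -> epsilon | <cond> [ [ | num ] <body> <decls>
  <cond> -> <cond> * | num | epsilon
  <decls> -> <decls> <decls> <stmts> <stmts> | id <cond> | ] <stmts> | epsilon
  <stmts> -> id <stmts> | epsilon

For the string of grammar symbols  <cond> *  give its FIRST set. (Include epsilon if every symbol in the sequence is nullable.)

{ *, num }

Add FIRST(<cond>)\{epsilon} = { *, num }; <cond> is nullable, continue.
* is a terminal; add {*} and stop.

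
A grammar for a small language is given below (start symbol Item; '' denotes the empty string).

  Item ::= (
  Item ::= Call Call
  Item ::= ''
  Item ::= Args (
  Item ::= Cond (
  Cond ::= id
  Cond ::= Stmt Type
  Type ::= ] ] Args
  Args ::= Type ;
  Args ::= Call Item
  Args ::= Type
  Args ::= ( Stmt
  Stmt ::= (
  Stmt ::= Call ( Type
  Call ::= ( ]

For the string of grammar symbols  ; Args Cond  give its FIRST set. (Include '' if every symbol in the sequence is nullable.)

{ ; }

; is a terminal; add {;} and stop.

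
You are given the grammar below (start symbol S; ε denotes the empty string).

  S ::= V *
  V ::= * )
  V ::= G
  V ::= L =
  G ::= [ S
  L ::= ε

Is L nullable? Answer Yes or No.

L has an ε-production, so L ⇒ ε.

Yes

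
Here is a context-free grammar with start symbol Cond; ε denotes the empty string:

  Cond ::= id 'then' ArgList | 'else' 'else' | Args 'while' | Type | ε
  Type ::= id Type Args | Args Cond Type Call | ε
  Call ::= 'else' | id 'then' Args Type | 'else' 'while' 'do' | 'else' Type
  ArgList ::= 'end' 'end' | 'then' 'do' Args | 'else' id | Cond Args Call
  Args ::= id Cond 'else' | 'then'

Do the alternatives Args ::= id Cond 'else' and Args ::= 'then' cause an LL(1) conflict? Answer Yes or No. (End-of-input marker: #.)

FIRST(id Cond 'else') = { id } and FIRST('then') = { 'then' }.
The FIRST sets are disjoint and neither alternative is nullable — no conflict.

No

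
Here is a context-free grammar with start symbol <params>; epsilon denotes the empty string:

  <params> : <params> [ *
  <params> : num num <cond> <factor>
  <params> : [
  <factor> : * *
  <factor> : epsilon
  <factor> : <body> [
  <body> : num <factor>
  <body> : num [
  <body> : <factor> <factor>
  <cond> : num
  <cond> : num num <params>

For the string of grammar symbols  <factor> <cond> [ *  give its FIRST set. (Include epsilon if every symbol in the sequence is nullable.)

{ *, [, num }

Add FIRST(<factor>)\{epsilon} = { *, [, num }; <factor> is nullable, continue.
Add FIRST(<cond>) = { num }; <cond> is not nullable, stop.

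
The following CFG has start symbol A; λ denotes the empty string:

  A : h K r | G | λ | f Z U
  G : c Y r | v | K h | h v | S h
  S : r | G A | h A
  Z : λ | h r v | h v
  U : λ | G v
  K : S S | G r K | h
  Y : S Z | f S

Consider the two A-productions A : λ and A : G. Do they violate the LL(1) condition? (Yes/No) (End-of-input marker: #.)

FIRST(λ) = { λ } and FIRST(G) = { c, h, r, v }.
The first alternative is nullable and FOLLOW(A) = { #, c, h, r, v } shares c with FIRST of the second — conflict.

Yes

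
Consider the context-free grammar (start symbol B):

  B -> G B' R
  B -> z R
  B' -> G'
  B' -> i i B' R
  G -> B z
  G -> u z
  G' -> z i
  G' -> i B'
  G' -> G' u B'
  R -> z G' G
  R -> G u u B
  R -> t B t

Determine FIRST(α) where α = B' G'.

Add FIRST(B') = { i, z }; B' is not nullable, stop.

{ i, z }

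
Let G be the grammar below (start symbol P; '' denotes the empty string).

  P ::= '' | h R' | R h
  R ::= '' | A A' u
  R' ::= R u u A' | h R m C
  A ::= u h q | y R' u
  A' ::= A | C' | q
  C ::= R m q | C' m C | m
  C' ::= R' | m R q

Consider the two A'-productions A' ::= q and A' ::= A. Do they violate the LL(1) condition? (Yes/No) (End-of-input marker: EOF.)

FIRST(q) = { q } and FIRST(A) = { u, y }.
The FIRST sets are disjoint and neither alternative is nullable — no conflict.

No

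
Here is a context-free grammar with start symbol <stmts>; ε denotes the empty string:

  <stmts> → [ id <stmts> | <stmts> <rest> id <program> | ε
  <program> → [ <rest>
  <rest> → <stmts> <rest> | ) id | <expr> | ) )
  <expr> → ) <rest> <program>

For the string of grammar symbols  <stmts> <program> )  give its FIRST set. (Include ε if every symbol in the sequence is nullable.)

Add FIRST(<stmts>)\{ε} = { ), [ }; <stmts> is nullable, continue.
Add FIRST(<program>) = { [ }; <program> is not nullable, stop.

{ ), [ }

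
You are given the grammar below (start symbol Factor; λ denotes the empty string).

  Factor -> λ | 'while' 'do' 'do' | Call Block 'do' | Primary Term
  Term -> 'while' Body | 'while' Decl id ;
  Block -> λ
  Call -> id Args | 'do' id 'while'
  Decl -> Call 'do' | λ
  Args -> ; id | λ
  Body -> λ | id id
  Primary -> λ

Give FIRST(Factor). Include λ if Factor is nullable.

{ 'do', 'while', id, λ }

Factor -> λ contributes λ.
Factor -> 'while' 'do' 'do' contributes {'while'}.
From Factor -> Call Block 'do': add FIRST(Call) = { 'do', id }.
From Factor -> Primary Term: Primary nullable, take FIRST(Primary) ∪ FIRST(Term) = { 'while' }.
Union: FIRST(Factor) = { 'do', 'while', id, λ }.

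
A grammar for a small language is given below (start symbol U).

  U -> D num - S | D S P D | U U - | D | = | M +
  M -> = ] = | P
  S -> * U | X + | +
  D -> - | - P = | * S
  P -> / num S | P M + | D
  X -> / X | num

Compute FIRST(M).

{ *, -, /, = }

M -> = ] = contributes {=}.
From M -> P: add FIRST(P) = { *, -, / }.
Union: FIRST(M) = { *, -, /, = }.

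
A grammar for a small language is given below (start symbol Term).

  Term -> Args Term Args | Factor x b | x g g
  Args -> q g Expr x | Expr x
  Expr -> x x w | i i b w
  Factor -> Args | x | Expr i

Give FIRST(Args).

{ i, q, x }

Args -> q g Expr x contributes {q}.
From Args -> Expr x: add FIRST(Expr) = { i, x }.
Union: FIRST(Args) = { i, q, x }.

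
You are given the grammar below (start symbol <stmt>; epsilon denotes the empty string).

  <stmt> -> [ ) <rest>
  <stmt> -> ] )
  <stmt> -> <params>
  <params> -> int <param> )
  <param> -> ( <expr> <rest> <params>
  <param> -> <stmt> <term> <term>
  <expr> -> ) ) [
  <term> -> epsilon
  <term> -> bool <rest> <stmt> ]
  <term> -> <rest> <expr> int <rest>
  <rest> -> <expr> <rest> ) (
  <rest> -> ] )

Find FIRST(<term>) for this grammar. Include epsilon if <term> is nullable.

{ ), ], bool, epsilon }

<term> -> epsilon contributes epsilon.
<term> -> bool <rest> <stmt> ] contributes {bool}.
From <term> -> <rest> <expr> int <rest>: add FIRST(<rest>) = { ), ] }.
Union: FIRST(<term>) = { ), ], bool, epsilon }.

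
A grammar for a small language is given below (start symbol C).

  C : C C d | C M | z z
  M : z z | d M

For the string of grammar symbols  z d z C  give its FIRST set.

{ z }

z is a terminal; add {z} and stop.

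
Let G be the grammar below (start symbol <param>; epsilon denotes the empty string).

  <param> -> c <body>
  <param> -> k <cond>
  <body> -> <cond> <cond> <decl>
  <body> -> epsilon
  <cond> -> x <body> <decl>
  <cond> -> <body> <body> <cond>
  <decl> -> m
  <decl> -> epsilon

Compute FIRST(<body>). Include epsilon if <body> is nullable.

{ x, epsilon }

From <body> -> <cond> <cond> <decl>: add FIRST(<cond>) = { x }.
<body> -> epsilon contributes epsilon.
Union: FIRST(<body>) = { x, epsilon }.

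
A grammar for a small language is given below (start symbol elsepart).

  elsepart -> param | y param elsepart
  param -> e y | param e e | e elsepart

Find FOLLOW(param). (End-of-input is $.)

In elsepart -> param: param is at the end, add FOLLOW(elsepart) = { $, e, y }.
In elsepart -> y param elsepart: add FIRST(elsepart) = { e, y }.
In param -> param e e: add FIRST(e e) = { e }.
Union: FOLLOW(param) = { $, e, y }.

{ $, e, y }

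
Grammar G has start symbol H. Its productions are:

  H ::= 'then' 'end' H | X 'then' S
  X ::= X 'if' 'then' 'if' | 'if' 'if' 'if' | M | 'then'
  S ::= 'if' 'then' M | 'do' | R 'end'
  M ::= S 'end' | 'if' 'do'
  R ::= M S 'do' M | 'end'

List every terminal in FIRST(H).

H ::= 'then' 'end' H contributes {'then'}.
From H ::= X 'then' S: add FIRST(X) = { 'do', 'end', 'if', 'then' }.
Union: FIRST(H) = { 'do', 'end', 'if', 'then' }.

{ 'do', 'end', 'if', 'then' }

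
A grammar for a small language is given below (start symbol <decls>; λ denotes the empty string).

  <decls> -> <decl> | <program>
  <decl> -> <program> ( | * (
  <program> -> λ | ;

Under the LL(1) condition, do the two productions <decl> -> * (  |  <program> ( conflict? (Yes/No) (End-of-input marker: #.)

FIRST(* () = { * } and FIRST(<program> () = { (, ; }.
The FIRST sets are disjoint and neither alternative is nullable — no conflict.

No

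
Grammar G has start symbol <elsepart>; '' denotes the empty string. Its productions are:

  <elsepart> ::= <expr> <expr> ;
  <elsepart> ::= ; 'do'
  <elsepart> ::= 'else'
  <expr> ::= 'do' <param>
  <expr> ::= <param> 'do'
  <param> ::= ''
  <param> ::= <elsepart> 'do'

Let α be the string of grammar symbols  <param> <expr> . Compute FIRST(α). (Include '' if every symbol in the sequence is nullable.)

Add FIRST(<param>)\{''} = { 'do', 'else', ; }; <param> is nullable, continue.
Add FIRST(<expr>) = { 'do', 'else', ; }; <expr> is not nullable, stop.

{ 'do', 'else', ; }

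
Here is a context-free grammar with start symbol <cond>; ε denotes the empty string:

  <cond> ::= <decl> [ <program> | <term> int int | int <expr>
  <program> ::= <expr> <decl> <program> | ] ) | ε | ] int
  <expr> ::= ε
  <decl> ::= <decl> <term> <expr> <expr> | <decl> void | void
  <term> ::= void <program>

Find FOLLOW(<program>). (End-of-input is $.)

{ $, [, ], int, void }

In <cond> ::= <decl> [ <program>: <program> is at the end, add FOLLOW(<cond>) = { $ }.
In <program> ::= <expr> <decl> <program>: <program> is at the end, add FOLLOW(<program>) = { $, [, ], int, void }.
In <term> ::= void <program>: <program> is at the end, add FOLLOW(<term>) = { $, [, ], int, void }.
Union: FOLLOW(<program>) = { $, [, ], int, void }.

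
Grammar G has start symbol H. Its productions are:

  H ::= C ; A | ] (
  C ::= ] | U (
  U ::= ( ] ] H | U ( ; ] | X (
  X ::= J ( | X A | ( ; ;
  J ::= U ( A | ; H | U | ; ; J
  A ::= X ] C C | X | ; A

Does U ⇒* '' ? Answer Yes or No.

No

No nonterminal in this grammar is nullable.
No production of U has an RHS whose symbols are all nullable, so U is not nullable.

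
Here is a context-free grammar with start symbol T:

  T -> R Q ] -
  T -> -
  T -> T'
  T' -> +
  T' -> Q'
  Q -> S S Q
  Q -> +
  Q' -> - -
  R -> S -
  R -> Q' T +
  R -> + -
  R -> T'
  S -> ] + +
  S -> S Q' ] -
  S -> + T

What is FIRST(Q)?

From Q -> S S Q: add FIRST(S) = { +, ] }.
Q -> + contributes {+}.
Union: FIRST(Q) = { +, ] }.

{ +, ] }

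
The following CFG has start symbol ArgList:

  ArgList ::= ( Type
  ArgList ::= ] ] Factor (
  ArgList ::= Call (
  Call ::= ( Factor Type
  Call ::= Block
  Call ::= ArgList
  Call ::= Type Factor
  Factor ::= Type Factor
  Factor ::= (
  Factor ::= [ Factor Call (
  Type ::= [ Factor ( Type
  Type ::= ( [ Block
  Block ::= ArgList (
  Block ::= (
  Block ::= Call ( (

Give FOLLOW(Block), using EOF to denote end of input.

In Call ::= Block: Block is at the end, add FOLLOW(Call) = { ( }.
In Type ::= ( [ Block: Block is at the end, add FOLLOW(Type) = { EOF, (, [ }.
Union: FOLLOW(Block) = { EOF, (, [ }.

{ EOF, (, [ }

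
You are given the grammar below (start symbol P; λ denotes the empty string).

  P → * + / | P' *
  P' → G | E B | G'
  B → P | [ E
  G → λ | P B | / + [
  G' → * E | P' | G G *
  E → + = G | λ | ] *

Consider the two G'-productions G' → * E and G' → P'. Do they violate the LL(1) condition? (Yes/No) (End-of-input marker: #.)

FIRST(* E) = { * } and FIRST(P') = { *, +, /, [, ], λ }.
Both contain *, so the two alternatives are not disjoint — LL(1) conflict.

Yes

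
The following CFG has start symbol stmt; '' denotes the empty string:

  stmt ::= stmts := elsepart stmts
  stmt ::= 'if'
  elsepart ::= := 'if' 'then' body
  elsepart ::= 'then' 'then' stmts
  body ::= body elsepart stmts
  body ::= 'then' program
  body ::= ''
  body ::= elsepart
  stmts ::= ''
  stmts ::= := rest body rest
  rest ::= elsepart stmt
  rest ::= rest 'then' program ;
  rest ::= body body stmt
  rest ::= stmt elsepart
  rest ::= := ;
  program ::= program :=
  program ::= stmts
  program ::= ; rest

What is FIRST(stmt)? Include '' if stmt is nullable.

{ 'if', := }

From stmt ::= stmts := elsepart stmts: stmts nullable, take FIRST(stmts) ∪ {:=} = { := }.
stmt ::= 'if' contributes {'if'}.
Union: FIRST(stmt) = { 'if', := }.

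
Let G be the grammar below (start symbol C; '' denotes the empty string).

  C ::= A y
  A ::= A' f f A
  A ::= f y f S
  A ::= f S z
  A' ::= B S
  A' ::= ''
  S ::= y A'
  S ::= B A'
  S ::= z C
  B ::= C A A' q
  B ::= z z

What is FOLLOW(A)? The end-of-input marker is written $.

In C ::= A y: add FIRST(y) = { y }.
In A ::= A' f f A: A is at the end, add FOLLOW(A) = { f, q, y, z }.
In B ::= C A A' q: add FIRST(A' q) = { f, q, z }.
Union: FOLLOW(A) = { f, q, y, z }.

{ f, q, y, z }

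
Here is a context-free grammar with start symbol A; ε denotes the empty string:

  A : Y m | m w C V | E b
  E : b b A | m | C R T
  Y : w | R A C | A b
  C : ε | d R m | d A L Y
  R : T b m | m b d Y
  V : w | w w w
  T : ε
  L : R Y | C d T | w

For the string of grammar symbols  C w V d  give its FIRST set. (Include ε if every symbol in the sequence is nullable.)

Add FIRST(C)\{ε} = { d }; C is nullable, continue.
w is a terminal; add {w} and stop.

{ d, w }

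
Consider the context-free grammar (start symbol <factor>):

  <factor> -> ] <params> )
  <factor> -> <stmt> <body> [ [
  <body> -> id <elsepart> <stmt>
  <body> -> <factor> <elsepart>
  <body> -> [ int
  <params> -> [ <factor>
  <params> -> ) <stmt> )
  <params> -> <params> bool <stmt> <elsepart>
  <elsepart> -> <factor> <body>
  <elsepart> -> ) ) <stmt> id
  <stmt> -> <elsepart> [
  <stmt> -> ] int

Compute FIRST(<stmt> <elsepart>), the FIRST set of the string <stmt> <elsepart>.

Add FIRST(<stmt>) = { ), ] }; <stmt> is not nullable, stop.

{ ), ] }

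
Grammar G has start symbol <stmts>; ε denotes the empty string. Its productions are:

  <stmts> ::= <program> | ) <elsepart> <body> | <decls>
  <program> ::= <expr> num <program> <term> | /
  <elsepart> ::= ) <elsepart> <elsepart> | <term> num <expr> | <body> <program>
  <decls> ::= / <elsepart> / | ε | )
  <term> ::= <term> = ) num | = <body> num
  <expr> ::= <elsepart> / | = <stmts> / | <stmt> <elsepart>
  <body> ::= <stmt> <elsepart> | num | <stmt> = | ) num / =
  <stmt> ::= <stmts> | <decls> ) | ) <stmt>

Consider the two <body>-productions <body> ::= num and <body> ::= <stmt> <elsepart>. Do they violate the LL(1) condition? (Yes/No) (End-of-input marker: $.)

FIRST(num) = { num } and FIRST(<stmt> <elsepart>) = { ), /, =, num }.
Both contain num, so the two alternatives are not disjoint — LL(1) conflict.

Yes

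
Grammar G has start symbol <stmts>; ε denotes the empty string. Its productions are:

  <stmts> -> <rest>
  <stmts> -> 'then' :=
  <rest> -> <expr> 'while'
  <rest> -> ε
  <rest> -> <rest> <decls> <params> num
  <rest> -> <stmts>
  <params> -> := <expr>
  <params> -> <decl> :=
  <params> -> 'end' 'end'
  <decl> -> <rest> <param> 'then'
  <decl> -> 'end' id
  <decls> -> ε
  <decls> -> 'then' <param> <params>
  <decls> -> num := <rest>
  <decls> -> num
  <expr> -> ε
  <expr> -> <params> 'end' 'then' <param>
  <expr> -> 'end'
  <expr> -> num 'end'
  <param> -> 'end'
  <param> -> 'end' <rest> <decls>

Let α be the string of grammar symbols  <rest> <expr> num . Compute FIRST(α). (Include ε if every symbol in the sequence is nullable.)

{ 'end', 'then', 'while', :=, num }

Add FIRST(<rest>)\{ε} = { 'end', 'then', 'while', :=, num }; <rest> is nullable, continue.
Add FIRST(<expr>)\{ε} = { 'end', 'then', 'while', :=, num }; <expr> is nullable, continue.
num is a terminal; add {num} and stop.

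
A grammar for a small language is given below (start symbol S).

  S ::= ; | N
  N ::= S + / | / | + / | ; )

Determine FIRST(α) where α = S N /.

Add FIRST(S) = { +, /, ; }; S is not nullable, stop.

{ +, /, ; }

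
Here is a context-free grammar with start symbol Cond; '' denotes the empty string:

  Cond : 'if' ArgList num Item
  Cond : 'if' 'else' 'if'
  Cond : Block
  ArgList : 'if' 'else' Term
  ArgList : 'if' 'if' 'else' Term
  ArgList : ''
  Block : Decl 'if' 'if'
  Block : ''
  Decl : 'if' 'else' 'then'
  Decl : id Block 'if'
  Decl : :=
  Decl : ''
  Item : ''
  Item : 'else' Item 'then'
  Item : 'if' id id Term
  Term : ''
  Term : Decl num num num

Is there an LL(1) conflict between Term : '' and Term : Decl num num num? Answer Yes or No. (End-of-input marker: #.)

FIRST('') = { '' } and FIRST(Decl num num num) = { 'if', :=, id, num }.
The first alternative is nullable and FOLLOW(Term) = { #, 'then', num } shares num with FIRST of the second — conflict.

Yes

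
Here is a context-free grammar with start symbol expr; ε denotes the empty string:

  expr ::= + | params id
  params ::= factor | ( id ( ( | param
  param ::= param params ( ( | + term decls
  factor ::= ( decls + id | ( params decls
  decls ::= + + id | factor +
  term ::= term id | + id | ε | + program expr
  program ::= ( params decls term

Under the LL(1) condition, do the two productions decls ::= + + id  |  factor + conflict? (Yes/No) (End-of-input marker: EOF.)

No

FIRST(+ + id) = { + } and FIRST(factor +) = { ( }.
The FIRST sets are disjoint and neither alternative is nullable — no conflict.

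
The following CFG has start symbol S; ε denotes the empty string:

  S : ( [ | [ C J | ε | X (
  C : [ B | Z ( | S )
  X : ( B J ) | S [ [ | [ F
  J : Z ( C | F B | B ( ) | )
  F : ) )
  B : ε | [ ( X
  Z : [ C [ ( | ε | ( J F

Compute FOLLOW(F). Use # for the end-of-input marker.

In X : [ F: F is at the end, add FOLLOW(X) = { #, (, ), [ }.
In J : F B: add FIRST(B)\{ε} = { [ }.
  Since B is nullable, also add FOLLOW(J) = { #, ), [ }.
In Z : ( J F: F is at the end, add FOLLOW(Z) = { ( }.
Union: FOLLOW(F) = { #, (, ), [ }.

{ #, (, ), [ }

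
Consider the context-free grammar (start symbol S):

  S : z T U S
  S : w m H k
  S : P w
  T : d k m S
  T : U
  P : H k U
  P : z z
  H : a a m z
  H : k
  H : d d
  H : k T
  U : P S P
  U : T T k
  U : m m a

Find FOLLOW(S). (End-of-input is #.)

{ #, a, d, k, m, z }

S is the start symbol, so # ∈ FOLLOW(S).
In S : z T U S: S is at the end, add FOLLOW(S) = { #, a, d, k, m, z }.
In T : d k m S: S is at the end, add FOLLOW(T) = { a, d, k, m, z }.
In U : P S P: add FIRST(P) = { a, d, k, z }.
Union: FOLLOW(S) = { #, a, d, k, m, z }.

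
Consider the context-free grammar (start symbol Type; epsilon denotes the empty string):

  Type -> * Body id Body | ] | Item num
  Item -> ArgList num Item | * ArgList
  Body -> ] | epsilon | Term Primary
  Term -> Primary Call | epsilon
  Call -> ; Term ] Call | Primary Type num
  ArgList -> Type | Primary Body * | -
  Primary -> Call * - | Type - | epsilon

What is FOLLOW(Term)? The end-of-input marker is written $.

{ $, *, -, ;, ], id, num }

In Body -> Term Primary: add FIRST(Primary)\{epsilon} = { *, -, ;, ] }.
  Since Primary is nullable, also add FOLLOW(Body) = { $, *, -, id, num }.
In Call -> ; Term ] Call: add FIRST(] Call) = { ] }.
Union: FOLLOW(Term) = { $, *, -, ;, ], id, num }.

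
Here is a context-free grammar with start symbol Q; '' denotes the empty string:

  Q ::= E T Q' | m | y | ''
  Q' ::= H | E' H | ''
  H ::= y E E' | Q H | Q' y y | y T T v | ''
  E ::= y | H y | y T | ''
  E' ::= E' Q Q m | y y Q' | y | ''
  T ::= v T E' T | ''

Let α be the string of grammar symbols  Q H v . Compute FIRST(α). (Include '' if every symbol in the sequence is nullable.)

Add FIRST(Q)\{''} = { m, v, y }; Q is nullable, continue.
Add FIRST(H)\{''} = { m, v, y }; H is nullable, continue.
v is a terminal; add {v} and stop.

{ m, v, y }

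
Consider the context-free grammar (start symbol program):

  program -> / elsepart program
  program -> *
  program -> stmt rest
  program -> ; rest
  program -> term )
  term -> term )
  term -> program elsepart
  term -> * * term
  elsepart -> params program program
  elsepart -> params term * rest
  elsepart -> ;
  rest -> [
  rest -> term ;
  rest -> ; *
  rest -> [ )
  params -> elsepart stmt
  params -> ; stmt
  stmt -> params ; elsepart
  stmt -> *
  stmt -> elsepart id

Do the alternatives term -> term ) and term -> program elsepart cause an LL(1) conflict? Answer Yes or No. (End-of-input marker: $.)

FIRST(term )) = { *, /, ; } and FIRST(program elsepart) = { *, /, ; }.
Both contain *, so the two alternatives are not disjoint — LL(1) conflict.

Yes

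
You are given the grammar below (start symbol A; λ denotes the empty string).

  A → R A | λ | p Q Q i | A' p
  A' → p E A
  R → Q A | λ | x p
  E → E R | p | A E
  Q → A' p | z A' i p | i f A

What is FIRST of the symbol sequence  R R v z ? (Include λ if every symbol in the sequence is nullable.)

Add FIRST(R)\{λ} = { i, p, x, z }; R is nullable, continue.
Add FIRST(R)\{λ} = { i, p, x, z }; R is nullable, continue.
v is a terminal; add {v} and stop.

{ i, p, v, x, z }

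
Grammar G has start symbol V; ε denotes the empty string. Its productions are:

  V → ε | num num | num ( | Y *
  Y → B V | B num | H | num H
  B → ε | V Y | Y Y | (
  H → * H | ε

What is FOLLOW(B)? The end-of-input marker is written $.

In Y → B V: add FIRST(V)\{ε} = { (, *, num }.
  Since V is nullable, also add FOLLOW(Y) = { (, *, num }.
In Y → B num: add FIRST(num) = { num }.
Union: FOLLOW(B) = { (, *, num }.

{ (, *, num }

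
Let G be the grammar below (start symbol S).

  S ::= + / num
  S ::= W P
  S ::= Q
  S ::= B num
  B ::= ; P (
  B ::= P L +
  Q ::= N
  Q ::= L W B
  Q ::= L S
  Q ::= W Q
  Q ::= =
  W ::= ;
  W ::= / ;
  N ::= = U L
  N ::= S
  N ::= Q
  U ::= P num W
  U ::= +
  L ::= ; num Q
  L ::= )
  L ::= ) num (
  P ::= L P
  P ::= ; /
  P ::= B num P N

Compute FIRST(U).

{ ), +, ; }

From U ::= P num W: add FIRST(P) = { ), ; }.
U ::= + contributes {+}.
Union: FIRST(U) = { ), +, ; }.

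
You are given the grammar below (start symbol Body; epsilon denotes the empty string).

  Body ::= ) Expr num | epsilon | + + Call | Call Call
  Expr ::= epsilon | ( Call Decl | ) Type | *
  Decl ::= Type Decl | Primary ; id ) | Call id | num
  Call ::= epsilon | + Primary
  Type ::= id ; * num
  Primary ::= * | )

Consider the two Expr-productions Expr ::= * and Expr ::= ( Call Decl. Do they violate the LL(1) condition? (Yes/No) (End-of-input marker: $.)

FIRST(*) = { * } and FIRST(( Call Decl) = { ( }.
The FIRST sets are disjoint and neither alternative is nullable — no conflict.

No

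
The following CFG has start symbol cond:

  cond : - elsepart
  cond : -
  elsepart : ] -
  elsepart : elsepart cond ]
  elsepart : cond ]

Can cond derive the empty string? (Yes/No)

No

No nonterminal in this grammar is nullable.
No production of cond has an RHS whose symbols are all nullable, so cond is not nullable.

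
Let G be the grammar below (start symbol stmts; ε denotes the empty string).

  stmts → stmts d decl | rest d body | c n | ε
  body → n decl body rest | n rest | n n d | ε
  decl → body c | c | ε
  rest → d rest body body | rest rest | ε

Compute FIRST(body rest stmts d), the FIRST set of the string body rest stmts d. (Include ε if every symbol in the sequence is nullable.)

Add FIRST(body)\{ε} = { n }; body is nullable, continue.
Add FIRST(rest)\{ε} = { d }; rest is nullable, continue.
Add FIRST(stmts)\{ε} = { c, d }; stmts is nullable, continue.
d is a terminal; add {d} and stop.

{ c, d, n }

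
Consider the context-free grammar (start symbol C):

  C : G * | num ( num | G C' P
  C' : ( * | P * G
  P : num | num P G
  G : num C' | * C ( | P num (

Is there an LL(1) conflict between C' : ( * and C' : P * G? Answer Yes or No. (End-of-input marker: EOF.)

No

FIRST(( *) = { ( } and FIRST(P * G) = { num }.
The FIRST sets are disjoint and neither alternative is nullable — no conflict.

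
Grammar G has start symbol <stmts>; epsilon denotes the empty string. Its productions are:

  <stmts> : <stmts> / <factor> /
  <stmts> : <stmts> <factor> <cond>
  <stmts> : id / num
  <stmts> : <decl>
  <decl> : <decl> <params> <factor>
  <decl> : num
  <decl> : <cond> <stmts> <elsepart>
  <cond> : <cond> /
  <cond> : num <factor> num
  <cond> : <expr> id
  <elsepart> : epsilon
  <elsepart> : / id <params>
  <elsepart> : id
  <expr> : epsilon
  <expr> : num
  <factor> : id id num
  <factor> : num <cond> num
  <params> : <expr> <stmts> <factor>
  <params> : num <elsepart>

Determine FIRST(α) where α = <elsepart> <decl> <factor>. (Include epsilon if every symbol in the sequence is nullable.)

{ /, id, num }

Add FIRST(<elsepart>)\{epsilon} = { /, id }; <elsepart> is nullable, continue.
Add FIRST(<decl>) = { id, num }; <decl> is not nullable, stop.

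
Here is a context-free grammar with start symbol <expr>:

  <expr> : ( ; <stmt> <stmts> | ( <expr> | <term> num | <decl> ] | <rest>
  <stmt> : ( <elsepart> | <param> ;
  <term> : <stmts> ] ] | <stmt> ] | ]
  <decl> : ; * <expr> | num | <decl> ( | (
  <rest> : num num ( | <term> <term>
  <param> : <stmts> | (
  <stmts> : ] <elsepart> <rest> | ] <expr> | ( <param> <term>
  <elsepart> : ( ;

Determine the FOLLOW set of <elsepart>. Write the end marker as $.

{ (, ], num }

In <stmt> : ( <elsepart>: <elsepart> is at the end, add FOLLOW(<stmt>) = { (, ] }.
In <stmts> : ] <elsepart> <rest>: add FIRST(<rest>) = { (, ], num }.
Union: FOLLOW(<elsepart>) = { (, ], num }.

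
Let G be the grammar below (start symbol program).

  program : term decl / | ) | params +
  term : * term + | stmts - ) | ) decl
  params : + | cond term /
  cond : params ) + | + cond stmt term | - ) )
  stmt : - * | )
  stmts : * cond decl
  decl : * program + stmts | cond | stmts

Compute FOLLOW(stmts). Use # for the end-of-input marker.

In term : stmts - ): add FIRST(- )) = { - }.
In decl : * program + stmts: stmts is at the end, add FOLLOW(decl) = { ), *, +, -, / }.
In decl : stmts: stmts is at the end, add FOLLOW(decl) = { ), *, +, -, / }.
Union: FOLLOW(stmts) = { ), *, +, -, / }.

{ ), *, +, -, / }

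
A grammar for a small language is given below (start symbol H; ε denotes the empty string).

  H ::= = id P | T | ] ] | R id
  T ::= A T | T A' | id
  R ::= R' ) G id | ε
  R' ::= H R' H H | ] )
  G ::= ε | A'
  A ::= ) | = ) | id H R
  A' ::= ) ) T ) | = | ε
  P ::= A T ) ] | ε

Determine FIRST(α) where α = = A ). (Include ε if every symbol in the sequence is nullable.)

= is a terminal; add {=} and stop.

{ = }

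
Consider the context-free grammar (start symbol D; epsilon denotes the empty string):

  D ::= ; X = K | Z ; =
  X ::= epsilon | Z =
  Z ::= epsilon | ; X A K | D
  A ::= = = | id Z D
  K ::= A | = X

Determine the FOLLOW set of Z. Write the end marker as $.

{ ;, = }

In D ::= Z ; =: add FIRST(; =) = { ; }.
In X ::= Z =: add FIRST(=) = { = }.
In A ::= id Z D: add FIRST(D) = { ; }.
Union: FOLLOW(Z) = { ;, = }.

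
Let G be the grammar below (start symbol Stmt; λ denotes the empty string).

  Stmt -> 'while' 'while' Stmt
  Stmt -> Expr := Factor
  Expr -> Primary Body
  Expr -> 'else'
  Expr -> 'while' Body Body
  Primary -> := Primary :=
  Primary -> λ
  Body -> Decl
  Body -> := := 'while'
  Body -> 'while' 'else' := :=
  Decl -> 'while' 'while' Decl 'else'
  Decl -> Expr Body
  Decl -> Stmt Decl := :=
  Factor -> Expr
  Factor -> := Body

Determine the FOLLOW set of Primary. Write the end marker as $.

In Expr -> Primary Body: add FIRST(Body) = { 'else', 'while', := }.
In Primary -> := Primary :=: add FIRST(:=) = { := }.
Union: FOLLOW(Primary) = { 'else', 'while', := }.

{ 'else', 'while', := }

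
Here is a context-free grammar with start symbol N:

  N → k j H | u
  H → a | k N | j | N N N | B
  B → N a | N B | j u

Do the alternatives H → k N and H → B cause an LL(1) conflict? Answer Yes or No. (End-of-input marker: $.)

Yes

FIRST(k N) = { k } and FIRST(B) = { j, k, u }.
Both contain k, so the two alternatives are not disjoint — LL(1) conflict.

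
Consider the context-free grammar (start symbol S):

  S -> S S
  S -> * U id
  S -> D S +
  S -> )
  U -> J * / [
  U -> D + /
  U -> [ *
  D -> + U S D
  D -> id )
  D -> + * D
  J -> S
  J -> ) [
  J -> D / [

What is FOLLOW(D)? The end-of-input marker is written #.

In S -> D S +: add FIRST(S +) = { ), *, +, id }.
In U -> D + /: add FIRST(+ /) = { + }.
In D -> + U S D: D is at the end, add FOLLOW(D) = { ), *, +, /, id }.
In D -> + * D: D is at the end, add FOLLOW(D) = { ), *, +, /, id }.
In J -> D / [: add FIRST(/ [) = { / }.
Union: FOLLOW(D) = { ), *, +, /, id }.

{ ), *, +, /, id }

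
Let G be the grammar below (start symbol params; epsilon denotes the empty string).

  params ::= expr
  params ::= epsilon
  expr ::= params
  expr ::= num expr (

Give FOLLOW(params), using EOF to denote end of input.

{ EOF, ( }

params is the start symbol, so EOF ∈ FOLLOW(params).
In expr ::= params: params is at the end, add FOLLOW(expr) = { EOF, ( }.
Union: FOLLOW(params) = { EOF, ( }.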